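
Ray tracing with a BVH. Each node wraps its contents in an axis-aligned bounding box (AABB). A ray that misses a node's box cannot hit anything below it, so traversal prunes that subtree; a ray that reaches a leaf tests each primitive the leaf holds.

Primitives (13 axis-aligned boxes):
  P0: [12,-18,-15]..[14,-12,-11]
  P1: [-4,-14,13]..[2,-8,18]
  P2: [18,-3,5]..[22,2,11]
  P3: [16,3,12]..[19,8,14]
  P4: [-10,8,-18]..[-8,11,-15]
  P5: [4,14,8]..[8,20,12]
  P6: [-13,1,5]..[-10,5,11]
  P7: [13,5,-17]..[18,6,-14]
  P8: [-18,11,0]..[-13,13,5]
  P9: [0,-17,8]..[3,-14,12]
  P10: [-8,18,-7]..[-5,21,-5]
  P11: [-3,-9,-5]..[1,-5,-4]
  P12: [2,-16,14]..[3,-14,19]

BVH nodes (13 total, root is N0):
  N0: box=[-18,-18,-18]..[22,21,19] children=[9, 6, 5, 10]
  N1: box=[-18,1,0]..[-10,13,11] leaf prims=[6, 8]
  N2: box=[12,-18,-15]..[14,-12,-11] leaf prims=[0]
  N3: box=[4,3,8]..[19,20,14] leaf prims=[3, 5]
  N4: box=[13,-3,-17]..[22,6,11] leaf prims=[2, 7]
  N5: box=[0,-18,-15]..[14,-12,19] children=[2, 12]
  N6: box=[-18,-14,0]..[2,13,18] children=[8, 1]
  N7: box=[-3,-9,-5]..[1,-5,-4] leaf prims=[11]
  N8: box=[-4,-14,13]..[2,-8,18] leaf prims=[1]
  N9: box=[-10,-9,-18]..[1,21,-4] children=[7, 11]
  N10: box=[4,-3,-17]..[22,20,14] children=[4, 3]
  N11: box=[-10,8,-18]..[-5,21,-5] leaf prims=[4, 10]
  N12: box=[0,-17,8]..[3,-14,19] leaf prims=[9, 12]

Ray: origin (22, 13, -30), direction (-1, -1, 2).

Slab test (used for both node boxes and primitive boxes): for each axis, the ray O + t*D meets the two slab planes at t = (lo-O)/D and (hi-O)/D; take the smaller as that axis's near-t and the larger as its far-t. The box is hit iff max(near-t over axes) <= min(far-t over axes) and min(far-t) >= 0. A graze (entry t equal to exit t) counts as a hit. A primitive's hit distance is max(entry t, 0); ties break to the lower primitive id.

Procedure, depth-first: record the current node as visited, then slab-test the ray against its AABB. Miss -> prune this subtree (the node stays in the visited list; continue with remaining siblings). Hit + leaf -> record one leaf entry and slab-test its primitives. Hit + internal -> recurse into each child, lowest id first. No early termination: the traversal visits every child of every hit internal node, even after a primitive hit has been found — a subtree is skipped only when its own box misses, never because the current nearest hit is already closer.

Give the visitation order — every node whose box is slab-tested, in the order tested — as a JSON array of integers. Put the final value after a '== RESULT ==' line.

Walk:
N0 x:[0,40] y:[-8,31] z:[6,49/2] -> hit [6,49/2], descend [5, 6, 9, 10]
  N5 x:[8,22] y:[25,31] z:[15/2,49/2] -> miss, prune
  N6 x:[20,40] y:[0,27] z:[15,24] -> hit [20,24], descend [1, 8]
    N1 x:[32,40] y:[0,12] z:[15,41/2] -> miss, prune
    N8 x:[20,26] y:[21,27] z:[43/2,24] -> hit [43/2,24] leaf, test {P1@t=43/2}
  N9 x:[21,32] y:[-8,22] z:[6,13] -> miss, prune
  N10 x:[0,18] y:[-7,16] z:[13/2,22] -> hit [13/2,16], descend [3, 4]
    N3 x:[3,18] y:[-7,10] z:[19,22] -> miss, prune
    N4 x:[0,9] y:[7,16] z:[13/2,41/2] -> hit [7,9] leaf, test {P2(miss), P7@t=7}

9 AABB tests over nodes [0, 5, 6, 1, 8, 9, 10, 3, 4]; 2 leaves entered; closest P7.

== RESULT ==
[0, 5, 6, 1, 8, 9, 10, 3, 4]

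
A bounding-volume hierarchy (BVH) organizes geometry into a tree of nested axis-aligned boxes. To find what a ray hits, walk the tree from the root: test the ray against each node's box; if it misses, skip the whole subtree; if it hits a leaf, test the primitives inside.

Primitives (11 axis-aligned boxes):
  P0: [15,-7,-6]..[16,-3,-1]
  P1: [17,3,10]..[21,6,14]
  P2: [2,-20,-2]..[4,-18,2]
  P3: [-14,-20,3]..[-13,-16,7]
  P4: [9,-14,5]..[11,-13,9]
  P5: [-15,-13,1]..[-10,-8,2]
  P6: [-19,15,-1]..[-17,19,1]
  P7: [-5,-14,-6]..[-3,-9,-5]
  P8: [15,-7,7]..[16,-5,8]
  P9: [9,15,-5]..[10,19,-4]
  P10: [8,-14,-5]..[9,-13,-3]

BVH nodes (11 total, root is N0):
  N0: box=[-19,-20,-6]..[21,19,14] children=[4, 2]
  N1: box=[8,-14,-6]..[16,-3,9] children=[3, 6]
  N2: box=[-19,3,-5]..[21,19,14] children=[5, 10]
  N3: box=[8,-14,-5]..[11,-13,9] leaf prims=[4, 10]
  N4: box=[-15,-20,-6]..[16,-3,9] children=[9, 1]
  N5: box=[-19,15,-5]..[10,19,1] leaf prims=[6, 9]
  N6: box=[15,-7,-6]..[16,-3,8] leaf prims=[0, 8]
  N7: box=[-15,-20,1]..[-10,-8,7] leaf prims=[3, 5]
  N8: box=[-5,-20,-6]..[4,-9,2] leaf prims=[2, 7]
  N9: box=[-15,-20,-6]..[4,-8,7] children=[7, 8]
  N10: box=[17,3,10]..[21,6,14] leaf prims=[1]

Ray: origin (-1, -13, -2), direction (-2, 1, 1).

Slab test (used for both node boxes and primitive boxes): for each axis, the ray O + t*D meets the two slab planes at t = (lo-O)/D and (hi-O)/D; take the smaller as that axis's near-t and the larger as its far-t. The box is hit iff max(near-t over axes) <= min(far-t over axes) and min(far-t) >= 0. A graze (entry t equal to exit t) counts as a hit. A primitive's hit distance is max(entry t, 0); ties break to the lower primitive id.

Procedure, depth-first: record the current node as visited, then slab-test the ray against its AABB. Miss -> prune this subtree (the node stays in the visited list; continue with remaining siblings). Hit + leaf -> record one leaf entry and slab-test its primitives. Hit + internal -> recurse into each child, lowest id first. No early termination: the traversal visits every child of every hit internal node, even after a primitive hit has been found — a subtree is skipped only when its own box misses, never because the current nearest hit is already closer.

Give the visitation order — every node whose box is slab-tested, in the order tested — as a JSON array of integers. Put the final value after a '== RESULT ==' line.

Trace the traversal:
N0 x:[-11,9] y:[-7,32] z:[-4,16] -> hit [-4,9], descend [2, 4]
  N2 x:[-11,9] y:[16,32] z:[-3,16] -> miss, prune
  N4 x:[-17/2,7] y:[-7,10] z:[-4,11] -> hit [-4,7], descend [1, 9]
    N1 x:[-17/2,-9/2] y:[-1,10] z:[-4,11] -> miss, prune
    N9 x:[-5/2,7] y:[-7,5] z:[-4,9] -> hit [-5/2,5], descend [7, 8]
      N7 x:[9/2,7] y:[-7,5] z:[3,9] -> hit [9/2,5] leaf, test {P3(miss), P5(miss)}
      N8 x:[-5/2,2] y:[-7,4] z:[-4,4] -> hit [-5/2,2] leaf, test {P2(miss), P7(miss)}

Summary -> nodes [0, 2, 4, 1, 9, 7, 8]; box-tests=7; leaf-entries=2; first=miss

== RESULT ==
[0, 2, 4, 1, 9, 7, 8]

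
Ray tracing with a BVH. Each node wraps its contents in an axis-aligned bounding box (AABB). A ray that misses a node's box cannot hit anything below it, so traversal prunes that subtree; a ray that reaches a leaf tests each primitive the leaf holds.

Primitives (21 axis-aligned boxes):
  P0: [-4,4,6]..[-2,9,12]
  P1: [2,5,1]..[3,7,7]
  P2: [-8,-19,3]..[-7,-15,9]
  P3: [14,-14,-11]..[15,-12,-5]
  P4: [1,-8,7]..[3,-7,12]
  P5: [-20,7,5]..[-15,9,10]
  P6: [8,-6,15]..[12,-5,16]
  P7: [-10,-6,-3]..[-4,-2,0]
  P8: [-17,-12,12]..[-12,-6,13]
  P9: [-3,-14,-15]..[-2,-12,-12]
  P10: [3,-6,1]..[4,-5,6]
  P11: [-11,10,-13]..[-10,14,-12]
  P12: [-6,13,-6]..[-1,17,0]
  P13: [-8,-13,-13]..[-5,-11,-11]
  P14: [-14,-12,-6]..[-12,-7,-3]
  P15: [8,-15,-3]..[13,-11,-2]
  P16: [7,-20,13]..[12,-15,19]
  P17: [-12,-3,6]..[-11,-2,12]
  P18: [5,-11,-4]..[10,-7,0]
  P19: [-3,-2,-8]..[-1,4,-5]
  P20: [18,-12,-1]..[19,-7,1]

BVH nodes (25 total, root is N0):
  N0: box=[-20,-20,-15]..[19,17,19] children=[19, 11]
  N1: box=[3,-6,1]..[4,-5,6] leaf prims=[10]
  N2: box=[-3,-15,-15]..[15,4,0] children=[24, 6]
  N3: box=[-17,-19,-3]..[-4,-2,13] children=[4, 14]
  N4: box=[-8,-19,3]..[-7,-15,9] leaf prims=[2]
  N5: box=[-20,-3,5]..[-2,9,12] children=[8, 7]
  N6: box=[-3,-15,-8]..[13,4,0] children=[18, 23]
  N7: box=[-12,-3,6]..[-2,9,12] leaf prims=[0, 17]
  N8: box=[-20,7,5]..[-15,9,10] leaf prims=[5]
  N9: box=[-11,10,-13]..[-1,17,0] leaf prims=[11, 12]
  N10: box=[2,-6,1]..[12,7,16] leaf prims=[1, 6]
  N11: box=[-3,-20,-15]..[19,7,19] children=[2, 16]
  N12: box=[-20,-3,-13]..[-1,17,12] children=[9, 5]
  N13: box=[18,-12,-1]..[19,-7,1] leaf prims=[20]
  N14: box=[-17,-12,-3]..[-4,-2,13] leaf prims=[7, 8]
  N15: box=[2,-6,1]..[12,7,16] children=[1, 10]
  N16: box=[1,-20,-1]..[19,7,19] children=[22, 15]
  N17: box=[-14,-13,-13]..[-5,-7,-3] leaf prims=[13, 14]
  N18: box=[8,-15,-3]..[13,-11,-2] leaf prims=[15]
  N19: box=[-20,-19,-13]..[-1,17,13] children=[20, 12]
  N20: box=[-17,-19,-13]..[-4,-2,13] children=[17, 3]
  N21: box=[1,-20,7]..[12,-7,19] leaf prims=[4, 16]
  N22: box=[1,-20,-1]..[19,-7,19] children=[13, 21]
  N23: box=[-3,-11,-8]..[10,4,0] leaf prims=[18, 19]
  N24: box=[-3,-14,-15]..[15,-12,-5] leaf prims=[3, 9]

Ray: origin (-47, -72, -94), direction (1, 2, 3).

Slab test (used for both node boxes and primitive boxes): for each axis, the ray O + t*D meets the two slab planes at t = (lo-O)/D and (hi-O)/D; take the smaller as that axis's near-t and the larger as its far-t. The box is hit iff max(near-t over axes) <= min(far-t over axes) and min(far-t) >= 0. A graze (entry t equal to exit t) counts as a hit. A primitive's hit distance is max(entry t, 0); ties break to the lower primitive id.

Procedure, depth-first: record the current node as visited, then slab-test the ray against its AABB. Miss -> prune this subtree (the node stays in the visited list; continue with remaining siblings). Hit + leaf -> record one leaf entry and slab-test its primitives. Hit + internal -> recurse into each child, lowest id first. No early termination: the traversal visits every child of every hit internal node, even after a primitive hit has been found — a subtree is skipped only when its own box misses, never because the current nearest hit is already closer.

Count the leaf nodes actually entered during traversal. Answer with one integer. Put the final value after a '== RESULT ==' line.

Walk:
N0 x:[27,66] y:[26,89/2] z:[79/3,113/3] -> hit [27,113/3], descend [11, 19]
  N11 x:[44,66] y:[26,79/2] z:[79/3,113/3] -> miss, prune
  N19 x:[27,46] y:[53/2,89/2] z:[27,107/3] -> hit [27,107/3], descend [12, 20]
    N12 x:[27,46] y:[69/2,89/2] z:[27,106/3] -> hit [69/2,106/3], descend [5, 9]
      N5 x:[27,45] y:[69/2,81/2] z:[33,106/3] -> hit [69/2,106/3], descend [7, 8]
        N7 x:[35,45] y:[69/2,81/2] z:[100/3,106/3] -> hit [35,106/3] leaf, test {P0(miss), P17@t=35}
        N8 x:[27,32] y:[79/2,81/2] z:[33,104/3] -> miss, prune
      N9 x:[36,46] y:[41,89/2] z:[27,94/3] -> miss, prune
    N20 x:[30,43] y:[53/2,35] z:[27,107/3] -> hit [30,35], descend [3, 17]
      N3 x:[30,43] y:[53/2,35] z:[91/3,107/3] -> hit [91/3,35], descend [4, 14]
        N4 x:[39,40] y:[53/2,57/2] z:[97/3,103/3] -> miss, prune
        N14 x:[30,43] y:[30,35] z:[91/3,107/3] -> hit [91/3,35] leaf, test {P7(miss), P8(miss)}
      N17 x:[33,42] y:[59/2,65/2] z:[27,91/3] -> miss, prune

Summary -> nodes [0, 11, 19, 12, 5, 7, 8, 9, 20, 3, 4, 14, 17]; box-tests=13; leaf-entries=2; first=P17

== RESULT ==
2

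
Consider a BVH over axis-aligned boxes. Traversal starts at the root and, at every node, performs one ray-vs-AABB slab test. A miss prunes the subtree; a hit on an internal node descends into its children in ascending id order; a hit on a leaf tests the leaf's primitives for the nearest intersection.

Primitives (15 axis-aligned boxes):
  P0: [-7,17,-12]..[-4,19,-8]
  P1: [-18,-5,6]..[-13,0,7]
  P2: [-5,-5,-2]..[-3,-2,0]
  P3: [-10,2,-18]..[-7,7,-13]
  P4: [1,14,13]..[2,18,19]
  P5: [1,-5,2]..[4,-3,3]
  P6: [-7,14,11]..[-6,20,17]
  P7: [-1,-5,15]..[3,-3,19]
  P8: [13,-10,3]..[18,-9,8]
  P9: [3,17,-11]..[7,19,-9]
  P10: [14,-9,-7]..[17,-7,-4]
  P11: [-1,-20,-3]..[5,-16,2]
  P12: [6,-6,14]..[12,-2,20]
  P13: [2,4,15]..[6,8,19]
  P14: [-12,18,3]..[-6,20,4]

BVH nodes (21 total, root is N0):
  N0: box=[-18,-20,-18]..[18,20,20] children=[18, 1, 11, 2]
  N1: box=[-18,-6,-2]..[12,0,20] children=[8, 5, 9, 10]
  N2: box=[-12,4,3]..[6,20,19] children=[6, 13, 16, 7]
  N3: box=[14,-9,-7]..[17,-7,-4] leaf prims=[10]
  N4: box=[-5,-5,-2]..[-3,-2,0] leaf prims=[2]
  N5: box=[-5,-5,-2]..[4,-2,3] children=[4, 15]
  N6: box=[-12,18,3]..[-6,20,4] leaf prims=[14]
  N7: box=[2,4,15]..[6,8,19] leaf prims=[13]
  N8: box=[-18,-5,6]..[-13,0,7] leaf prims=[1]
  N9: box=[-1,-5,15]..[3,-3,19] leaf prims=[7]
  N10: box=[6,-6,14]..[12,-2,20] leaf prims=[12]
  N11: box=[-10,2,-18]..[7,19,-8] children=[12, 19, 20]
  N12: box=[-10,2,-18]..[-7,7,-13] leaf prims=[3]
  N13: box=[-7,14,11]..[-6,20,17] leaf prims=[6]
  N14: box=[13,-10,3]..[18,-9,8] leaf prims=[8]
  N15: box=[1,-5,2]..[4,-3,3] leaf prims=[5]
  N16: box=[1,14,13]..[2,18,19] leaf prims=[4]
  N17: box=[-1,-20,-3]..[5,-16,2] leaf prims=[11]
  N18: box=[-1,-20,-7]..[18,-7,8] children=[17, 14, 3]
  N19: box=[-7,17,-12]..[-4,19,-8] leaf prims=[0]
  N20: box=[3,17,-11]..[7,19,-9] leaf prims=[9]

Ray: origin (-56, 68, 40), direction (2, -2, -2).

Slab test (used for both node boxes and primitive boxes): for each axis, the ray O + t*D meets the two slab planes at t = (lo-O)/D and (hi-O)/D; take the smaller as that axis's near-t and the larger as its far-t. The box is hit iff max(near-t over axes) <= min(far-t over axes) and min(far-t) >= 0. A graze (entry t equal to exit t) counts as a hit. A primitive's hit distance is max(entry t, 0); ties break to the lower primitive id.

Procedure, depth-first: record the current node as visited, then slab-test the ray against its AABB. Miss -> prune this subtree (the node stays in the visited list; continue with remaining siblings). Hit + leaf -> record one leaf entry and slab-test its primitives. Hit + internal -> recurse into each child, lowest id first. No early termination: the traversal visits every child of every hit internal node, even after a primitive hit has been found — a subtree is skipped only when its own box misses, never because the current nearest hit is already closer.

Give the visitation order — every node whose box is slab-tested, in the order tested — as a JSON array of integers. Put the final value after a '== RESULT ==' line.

Trace the traversal:
N0 x:[19,37] y:[24,44] z:[10,29] -> hit [24,29], descend [1, 2, 11, 18]
  N1 x:[19,34] y:[34,37] z:[10,21] -> miss, prune
  N2 x:[22,31] y:[24,32] z:[21/2,37/2] -> miss, prune
  N11 x:[23,63/2] y:[49/2,33] z:[24,29] -> hit [49/2,29], descend [12, 19, 20]
    N12 x:[23,49/2] y:[61/2,33] z:[53/2,29] -> miss, prune
    N19 x:[49/2,26] y:[49/2,51/2] z:[24,26] -> hit [49/2,51/2] leaf, test {P0@t=49/2}
    N20 x:[59/2,63/2] y:[49/2,51/2] z:[49/2,51/2] -> miss, prune
  N18 x:[55/2,37] y:[75/2,44] z:[16,47/2] -> miss, prune

Summary -> nodes [0, 1, 2, 11, 12, 19, 20, 18]; box-tests=8; leaf-entries=1; first=P0

== RESULT ==
[0, 1, 2, 11, 12, 19, 20, 18]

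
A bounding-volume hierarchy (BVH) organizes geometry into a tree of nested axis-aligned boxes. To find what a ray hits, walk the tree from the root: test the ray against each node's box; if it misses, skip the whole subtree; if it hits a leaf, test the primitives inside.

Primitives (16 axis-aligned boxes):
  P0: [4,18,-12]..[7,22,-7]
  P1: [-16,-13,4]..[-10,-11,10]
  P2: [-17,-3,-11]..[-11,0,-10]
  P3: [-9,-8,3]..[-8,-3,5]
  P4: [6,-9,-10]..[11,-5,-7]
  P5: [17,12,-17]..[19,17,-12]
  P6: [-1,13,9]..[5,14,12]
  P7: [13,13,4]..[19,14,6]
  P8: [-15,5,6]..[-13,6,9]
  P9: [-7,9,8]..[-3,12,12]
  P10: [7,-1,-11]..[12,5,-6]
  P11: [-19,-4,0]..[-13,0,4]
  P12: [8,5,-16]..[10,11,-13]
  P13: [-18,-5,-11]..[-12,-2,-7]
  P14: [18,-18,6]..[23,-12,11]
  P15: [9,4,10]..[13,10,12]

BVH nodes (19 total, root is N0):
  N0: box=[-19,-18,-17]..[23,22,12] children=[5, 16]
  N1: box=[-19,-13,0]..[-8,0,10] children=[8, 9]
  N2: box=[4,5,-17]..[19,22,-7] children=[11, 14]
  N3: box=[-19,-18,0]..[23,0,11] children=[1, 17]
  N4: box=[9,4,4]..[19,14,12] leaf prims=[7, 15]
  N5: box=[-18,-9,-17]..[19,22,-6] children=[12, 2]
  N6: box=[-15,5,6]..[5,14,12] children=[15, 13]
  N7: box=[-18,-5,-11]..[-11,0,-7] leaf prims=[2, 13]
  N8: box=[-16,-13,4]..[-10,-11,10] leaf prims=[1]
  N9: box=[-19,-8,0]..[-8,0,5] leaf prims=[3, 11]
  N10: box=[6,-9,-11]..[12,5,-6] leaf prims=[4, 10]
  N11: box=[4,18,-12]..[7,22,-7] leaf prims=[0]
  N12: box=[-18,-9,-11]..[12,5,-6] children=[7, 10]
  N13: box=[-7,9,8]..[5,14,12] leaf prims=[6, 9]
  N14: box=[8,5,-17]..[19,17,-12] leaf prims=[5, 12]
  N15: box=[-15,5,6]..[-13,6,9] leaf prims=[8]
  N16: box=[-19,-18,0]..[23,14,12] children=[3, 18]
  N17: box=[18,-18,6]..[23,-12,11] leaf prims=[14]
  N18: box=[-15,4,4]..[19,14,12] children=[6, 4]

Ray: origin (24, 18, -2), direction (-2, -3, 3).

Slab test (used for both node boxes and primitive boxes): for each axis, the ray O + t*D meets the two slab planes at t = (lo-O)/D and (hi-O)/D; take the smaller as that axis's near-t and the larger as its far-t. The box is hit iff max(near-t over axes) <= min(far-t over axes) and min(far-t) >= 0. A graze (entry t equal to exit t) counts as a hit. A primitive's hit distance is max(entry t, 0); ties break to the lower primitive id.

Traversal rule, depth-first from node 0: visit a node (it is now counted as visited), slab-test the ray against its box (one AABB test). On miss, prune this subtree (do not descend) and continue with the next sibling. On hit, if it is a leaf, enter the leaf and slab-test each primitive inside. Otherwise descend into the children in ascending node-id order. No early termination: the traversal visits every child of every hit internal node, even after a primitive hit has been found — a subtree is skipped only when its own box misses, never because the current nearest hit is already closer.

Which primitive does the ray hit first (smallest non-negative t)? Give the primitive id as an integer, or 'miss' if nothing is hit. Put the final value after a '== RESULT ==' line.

Traverse from the root:
N0 x:[1/2,43/2] y:[-4/3,12] z:[-5,14/3] -> hit [1/2,14/3], descend [5, 16]
  N5 x:[5/2,21] y:[-4/3,9] z:[-5,-4/3] -> miss, prune
  N16 x:[1/2,43/2] y:[4/3,12] z:[2/3,14/3] -> hit [4/3,14/3], descend [3, 18]
    N3 x:[1/2,43/2] y:[6,12] z:[2/3,13/3] -> miss, prune
    N18 x:[5/2,39/2] y:[4/3,14/3] z:[2,14/3] -> hit [5/2,14/3], descend [4, 6]
      N4 x:[5/2,15/2] y:[4/3,14/3] z:[2,14/3] -> hit [5/2,14/3] leaf, test {P7(miss), P15(miss)}
      N6 x:[19/2,39/2] y:[4/3,13/3] z:[8/3,14/3] -> miss, prune

Summary -> nodes [0, 5, 16, 3, 18, 4, 6]; box-tests=7; leaf-entries=1; first=miss

== RESULT ==
miss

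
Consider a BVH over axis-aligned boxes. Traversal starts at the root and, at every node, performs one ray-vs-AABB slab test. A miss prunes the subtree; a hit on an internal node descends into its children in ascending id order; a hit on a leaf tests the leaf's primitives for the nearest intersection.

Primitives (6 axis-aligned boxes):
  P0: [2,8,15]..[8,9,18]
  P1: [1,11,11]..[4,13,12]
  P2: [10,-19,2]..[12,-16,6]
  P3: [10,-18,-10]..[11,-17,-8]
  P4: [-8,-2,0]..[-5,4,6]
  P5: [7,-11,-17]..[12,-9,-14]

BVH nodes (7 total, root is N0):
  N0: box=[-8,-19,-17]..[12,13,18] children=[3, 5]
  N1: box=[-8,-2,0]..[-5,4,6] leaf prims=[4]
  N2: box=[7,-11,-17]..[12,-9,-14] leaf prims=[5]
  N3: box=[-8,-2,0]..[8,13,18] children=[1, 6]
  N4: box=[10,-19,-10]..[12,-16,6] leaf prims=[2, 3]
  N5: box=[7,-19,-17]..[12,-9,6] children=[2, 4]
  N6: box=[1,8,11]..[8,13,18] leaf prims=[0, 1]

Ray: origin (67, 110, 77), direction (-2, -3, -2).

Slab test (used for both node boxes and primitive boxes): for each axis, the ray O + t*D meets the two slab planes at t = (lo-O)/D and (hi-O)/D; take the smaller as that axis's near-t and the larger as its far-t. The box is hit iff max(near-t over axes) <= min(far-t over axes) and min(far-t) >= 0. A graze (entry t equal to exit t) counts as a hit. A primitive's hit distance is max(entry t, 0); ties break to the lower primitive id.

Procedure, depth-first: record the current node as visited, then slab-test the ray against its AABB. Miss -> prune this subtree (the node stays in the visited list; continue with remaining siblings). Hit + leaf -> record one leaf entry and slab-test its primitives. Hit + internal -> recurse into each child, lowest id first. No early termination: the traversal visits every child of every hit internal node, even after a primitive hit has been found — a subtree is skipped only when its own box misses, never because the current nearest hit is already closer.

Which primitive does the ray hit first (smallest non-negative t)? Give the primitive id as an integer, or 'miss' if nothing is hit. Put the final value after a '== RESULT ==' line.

Trace the traversal:
N0 x:[55/2,75/2] y:[97/3,43] z:[59/2,47] -> hit [97/3,75/2], descend [3, 5]
  N3 x:[59/2,75/2] y:[97/3,112/3] z:[59/2,77/2] -> hit [97/3,112/3], descend [1, 6]
    N1 x:[36,75/2] y:[106/3,112/3] z:[71/2,77/2] -> hit [36,112/3] leaf, test {P4@t=36}
    N6 x:[59/2,33] y:[97/3,34] z:[59/2,33] -> hit [97/3,33] leaf, test {P0(miss), P1@t=65/2}
  N5 x:[55/2,30] y:[119/3,43] z:[71/2,47] -> miss, prune

order=[0, 3, 1, 6, 5]  |boxes|=5  |leaves|=2  hit=P1

== RESULT ==
1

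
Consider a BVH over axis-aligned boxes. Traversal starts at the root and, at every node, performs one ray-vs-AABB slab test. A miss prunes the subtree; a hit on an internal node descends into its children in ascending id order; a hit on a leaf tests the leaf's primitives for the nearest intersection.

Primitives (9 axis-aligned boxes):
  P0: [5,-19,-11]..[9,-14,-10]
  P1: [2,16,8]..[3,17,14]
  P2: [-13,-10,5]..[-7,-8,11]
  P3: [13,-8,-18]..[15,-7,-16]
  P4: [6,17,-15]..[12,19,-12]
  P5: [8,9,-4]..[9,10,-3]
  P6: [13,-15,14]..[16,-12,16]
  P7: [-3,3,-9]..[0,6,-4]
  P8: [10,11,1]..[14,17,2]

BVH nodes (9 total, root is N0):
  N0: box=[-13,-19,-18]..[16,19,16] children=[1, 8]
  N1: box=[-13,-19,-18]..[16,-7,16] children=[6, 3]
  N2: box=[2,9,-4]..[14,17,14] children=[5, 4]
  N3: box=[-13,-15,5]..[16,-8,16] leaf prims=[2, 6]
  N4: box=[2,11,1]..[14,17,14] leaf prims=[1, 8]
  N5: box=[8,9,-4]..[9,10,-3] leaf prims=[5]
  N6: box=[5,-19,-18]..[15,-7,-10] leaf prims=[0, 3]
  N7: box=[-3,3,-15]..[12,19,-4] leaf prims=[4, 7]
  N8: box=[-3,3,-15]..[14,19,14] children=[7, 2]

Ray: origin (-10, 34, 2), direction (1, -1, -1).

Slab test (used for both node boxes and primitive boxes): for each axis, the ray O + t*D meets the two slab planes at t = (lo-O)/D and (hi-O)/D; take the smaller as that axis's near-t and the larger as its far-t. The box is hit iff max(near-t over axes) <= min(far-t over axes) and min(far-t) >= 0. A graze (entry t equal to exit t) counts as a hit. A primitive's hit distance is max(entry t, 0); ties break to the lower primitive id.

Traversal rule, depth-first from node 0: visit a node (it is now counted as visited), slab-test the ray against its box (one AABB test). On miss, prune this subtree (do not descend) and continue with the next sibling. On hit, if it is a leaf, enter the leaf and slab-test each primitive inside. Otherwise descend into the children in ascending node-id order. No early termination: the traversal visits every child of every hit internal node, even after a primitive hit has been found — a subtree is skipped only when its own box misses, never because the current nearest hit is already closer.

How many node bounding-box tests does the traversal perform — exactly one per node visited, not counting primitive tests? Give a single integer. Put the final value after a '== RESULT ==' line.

Traverse from the root:
N0 x:[-3,26] y:[15,53] z:[-14,20] -> hit [15,20], descend [1, 8]
  N1 x:[-3,26] y:[41,53] z:[-14,20] -> miss, prune
  N8 x:[7,24] y:[15,31] z:[-12,17] -> hit [15,17], descend [2, 7]
    N2 x:[12,24] y:[17,25] z:[-12,6] -> miss, prune
    N7 x:[7,22] y:[15,31] z:[6,17] -> hit [15,17] leaf, test {P4@t=16, P7(miss)}

5 AABB tests over nodes [0, 1, 8, 2, 7]; 1 leaf entered; closest P4.

== RESULT ==
5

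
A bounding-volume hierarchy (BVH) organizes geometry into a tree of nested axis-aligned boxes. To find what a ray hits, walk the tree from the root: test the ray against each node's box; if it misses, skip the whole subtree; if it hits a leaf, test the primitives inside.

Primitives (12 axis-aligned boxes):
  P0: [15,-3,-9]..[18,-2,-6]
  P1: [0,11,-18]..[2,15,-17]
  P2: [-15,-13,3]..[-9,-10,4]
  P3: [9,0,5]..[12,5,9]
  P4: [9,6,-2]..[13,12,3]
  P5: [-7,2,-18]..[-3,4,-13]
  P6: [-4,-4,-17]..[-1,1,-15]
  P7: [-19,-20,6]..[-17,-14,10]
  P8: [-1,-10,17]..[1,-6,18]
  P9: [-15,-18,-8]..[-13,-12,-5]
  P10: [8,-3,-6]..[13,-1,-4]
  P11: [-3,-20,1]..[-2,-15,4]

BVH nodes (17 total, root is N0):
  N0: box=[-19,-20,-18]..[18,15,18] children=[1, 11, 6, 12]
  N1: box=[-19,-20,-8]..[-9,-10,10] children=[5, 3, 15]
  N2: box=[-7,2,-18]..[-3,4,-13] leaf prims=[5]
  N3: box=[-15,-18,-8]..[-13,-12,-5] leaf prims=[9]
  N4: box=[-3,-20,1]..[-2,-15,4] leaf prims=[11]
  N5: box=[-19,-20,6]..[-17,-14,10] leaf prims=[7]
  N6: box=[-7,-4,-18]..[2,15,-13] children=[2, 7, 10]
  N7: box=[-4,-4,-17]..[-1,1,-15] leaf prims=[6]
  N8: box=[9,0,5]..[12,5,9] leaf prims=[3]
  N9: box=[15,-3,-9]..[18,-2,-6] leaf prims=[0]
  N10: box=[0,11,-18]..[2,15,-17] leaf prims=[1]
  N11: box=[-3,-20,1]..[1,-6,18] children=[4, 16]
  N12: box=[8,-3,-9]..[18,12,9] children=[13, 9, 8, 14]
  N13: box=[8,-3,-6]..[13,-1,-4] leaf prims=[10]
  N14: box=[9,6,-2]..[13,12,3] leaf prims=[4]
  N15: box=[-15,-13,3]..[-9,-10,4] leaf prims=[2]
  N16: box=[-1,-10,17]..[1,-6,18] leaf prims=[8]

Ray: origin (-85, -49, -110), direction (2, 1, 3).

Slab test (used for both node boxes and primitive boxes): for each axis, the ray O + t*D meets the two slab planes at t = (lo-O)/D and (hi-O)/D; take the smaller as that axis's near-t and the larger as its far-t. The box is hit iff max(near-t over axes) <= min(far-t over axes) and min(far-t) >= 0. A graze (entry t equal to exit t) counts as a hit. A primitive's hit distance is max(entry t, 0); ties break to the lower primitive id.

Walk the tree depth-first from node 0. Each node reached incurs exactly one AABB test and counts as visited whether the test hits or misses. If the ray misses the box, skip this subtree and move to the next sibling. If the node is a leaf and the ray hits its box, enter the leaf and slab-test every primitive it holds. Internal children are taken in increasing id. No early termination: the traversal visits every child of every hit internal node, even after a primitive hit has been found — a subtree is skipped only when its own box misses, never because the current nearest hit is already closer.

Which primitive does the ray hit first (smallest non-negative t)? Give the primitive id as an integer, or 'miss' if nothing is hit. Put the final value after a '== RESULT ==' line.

Traverse from the root:
N0 x:[33,103/2] y:[29,64] z:[92/3,128/3] -> hit [33,128/3], descend [1, 6, 11, 12]
  N1 x:[33,38] y:[29,39] z:[34,40] -> hit [34,38], descend [3, 5, 15]
    N3 x:[35,36] y:[31,37] z:[34,35] -> hit [35,35] leaf, test {P9@t=35}
    N5 x:[33,34] y:[29,35] z:[116/3,40] -> miss, prune
    N15 x:[35,38] y:[36,39] z:[113/3,38] -> hit [113/3,38] leaf, test {P2@t=113/3}
  N6 x:[39,87/2] y:[45,64] z:[92/3,97/3] -> miss, prune
  N11 x:[41,43] y:[29,43] z:[37,128/3] -> hit [41,128/3], descend [4, 16]
    N4 x:[41,83/2] y:[29,34] z:[37,38] -> miss, prune
    N16 x:[42,43] y:[39,43] z:[127/3,128/3] -> hit [127/3,128/3] leaf, test {P8@t=127/3}
  N12 x:[93/2,103/2] y:[46,61] z:[101/3,119/3] -> miss, prune

order=[0, 1, 3, 5, 15, 6, 11, 4, 16, 12]  |boxes|=10  |leaves|=3  hit=P9

== RESULT ==
9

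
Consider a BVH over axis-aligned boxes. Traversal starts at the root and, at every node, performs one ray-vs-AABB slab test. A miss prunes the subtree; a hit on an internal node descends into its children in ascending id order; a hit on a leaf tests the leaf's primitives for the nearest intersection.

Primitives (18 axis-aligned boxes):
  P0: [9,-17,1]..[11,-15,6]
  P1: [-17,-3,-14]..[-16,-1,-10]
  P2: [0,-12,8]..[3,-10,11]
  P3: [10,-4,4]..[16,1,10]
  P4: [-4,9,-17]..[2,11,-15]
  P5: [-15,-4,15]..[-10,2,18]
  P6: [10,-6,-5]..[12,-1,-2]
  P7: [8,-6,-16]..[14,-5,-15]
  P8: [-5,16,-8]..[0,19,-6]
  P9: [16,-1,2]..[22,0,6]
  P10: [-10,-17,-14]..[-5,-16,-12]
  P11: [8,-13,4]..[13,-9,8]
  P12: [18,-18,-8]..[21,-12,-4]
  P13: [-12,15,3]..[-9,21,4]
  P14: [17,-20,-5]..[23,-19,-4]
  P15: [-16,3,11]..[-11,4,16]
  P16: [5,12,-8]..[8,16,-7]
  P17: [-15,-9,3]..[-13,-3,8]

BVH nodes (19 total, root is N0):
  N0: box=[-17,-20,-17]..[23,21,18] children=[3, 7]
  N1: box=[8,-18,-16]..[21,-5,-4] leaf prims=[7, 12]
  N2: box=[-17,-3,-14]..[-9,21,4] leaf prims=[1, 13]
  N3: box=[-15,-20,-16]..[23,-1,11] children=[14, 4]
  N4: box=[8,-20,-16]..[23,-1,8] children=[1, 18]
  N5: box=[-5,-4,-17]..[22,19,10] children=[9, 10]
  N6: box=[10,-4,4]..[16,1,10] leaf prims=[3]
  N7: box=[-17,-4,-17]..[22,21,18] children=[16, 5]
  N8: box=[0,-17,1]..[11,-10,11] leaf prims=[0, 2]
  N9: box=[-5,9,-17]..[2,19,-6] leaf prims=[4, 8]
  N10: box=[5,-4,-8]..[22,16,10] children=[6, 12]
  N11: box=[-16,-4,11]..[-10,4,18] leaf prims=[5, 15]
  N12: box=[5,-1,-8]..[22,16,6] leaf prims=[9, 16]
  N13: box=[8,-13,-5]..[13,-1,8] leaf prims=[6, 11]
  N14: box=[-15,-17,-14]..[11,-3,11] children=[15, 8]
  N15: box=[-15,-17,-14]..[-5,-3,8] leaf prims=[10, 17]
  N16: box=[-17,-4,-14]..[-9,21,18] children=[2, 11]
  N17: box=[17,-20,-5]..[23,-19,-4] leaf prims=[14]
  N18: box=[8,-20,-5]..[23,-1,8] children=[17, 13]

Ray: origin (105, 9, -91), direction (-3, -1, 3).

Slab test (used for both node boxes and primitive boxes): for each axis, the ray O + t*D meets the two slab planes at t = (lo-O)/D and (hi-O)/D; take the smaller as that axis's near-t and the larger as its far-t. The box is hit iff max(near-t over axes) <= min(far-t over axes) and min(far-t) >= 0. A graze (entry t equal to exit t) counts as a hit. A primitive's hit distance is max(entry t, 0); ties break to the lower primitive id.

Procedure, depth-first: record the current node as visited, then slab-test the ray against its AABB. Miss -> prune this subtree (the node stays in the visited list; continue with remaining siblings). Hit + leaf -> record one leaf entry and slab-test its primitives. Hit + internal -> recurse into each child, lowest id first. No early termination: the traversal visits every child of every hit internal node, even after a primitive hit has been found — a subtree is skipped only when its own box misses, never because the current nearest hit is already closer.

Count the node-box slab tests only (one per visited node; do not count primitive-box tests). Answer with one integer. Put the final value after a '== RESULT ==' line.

Traverse from the root:
N0 x:[82/3,122/3] y:[-12,29] z:[74/3,109/3] -> hit [82/3,29], descend [3, 7]
  N3 x:[82/3,40] y:[10,29] z:[25,34] -> hit [82/3,29], descend [4, 14]
    N4 x:[82/3,97/3] y:[10,29] z:[25,33] -> hit [82/3,29], descend [1, 18]
      N1 x:[28,97/3] y:[14,27] z:[25,29] -> miss, prune
      N18 x:[82/3,97/3] y:[10,29] z:[86/3,33] -> hit [86/3,29], descend [13, 17]
        N13 x:[92/3,97/3] y:[10,22] z:[86/3,33] -> miss, prune
        N17 x:[82/3,88/3] y:[28,29] z:[86/3,29] -> hit [86/3,29] leaf, test {P14@t=86/3}
    N14 x:[94/3,40] y:[12,26] z:[77/3,34] -> miss, prune
  N7 x:[83/3,122/3] y:[-12,13] z:[74/3,109/3] -> miss, prune

Visited [0, 3, 4, 1, 18, 13, 17, 14, 7]. Tests: 9 box, 1 leaf. Nearest: P14.

== RESULT ==
9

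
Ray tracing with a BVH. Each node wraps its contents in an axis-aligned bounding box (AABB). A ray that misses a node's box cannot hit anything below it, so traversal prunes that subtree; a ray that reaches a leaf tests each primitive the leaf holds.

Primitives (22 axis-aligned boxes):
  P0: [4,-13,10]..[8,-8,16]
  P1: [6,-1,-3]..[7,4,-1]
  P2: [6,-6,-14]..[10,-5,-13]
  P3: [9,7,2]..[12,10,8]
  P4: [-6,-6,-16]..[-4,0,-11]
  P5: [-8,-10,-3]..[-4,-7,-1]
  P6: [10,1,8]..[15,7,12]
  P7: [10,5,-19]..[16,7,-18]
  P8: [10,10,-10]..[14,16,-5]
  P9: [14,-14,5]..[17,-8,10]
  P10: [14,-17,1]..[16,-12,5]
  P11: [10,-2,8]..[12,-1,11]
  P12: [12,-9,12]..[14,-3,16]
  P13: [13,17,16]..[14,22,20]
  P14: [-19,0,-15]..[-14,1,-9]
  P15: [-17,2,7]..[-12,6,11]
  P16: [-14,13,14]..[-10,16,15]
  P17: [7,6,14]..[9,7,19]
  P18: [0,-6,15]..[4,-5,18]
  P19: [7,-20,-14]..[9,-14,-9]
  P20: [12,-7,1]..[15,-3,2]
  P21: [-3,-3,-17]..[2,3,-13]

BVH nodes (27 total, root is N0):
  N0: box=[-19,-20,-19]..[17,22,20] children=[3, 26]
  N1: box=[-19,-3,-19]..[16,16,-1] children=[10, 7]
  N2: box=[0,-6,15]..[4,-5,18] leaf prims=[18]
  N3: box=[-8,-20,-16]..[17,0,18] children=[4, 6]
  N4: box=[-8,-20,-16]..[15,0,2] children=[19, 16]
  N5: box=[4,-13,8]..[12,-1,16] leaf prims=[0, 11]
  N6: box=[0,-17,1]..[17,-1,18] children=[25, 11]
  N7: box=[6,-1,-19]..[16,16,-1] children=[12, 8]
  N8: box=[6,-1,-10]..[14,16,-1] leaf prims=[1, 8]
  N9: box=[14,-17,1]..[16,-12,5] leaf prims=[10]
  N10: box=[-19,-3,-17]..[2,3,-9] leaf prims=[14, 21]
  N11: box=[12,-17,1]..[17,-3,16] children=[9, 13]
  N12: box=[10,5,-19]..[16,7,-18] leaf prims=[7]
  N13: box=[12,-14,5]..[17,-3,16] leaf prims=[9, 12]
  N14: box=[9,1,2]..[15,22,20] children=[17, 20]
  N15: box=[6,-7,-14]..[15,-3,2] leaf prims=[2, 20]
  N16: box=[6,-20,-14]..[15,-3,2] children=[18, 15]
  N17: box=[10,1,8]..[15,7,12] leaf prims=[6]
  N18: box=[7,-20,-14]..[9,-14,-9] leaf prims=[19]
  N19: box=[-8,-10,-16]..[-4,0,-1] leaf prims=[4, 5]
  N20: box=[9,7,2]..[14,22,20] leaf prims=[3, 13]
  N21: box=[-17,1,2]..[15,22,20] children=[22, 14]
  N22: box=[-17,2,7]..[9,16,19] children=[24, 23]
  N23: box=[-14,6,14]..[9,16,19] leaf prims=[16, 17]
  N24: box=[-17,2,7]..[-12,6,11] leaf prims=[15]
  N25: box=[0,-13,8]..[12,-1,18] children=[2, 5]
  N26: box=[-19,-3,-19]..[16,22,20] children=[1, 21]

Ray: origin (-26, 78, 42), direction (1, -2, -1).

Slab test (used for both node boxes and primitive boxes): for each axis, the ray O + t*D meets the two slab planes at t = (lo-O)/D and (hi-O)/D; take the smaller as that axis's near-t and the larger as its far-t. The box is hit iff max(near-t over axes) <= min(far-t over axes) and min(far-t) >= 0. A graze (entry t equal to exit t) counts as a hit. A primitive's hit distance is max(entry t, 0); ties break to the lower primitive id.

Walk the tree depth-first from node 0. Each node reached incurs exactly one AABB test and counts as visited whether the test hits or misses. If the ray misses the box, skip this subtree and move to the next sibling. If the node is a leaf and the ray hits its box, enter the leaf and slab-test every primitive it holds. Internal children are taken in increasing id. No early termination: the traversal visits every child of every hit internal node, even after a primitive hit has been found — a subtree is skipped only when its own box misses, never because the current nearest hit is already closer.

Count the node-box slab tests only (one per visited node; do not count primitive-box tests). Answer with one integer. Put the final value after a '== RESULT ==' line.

Traverse from the root:
N0 x:[7,43] y:[28,49] z:[22,61] -> hit [28,43], descend [3, 26]
  N3 x:[18,43] y:[39,49] z:[24,58] -> hit [39,43], descend [4, 6]
    N4 x:[18,41] y:[39,49] z:[40,58] -> hit [40,41], descend [16, 19]
      N16 x:[32,41] y:[81/2,49] z:[40,56] -> hit [81/2,41], descend [15, 18]
        N15 x:[32,41] y:[81/2,85/2] z:[40,56] -> hit [81/2,41] leaf, test {P2(miss), P20@t=81/2}
        N18 x:[33,35] y:[46,49] z:[51,56] -> miss, prune
      N19 x:[18,22] y:[39,44] z:[43,58] -> miss, prune
    N6 x:[26,43] y:[79/2,95/2] z:[24,41] -> hit [79/2,41], descend [11, 25]
      N11 x:[38,43] y:[81/2,95/2] z:[26,41] -> hit [81/2,41], descend [9, 13]
        N9 x:[40,42] y:[45,95/2] z:[37,41] -> miss, prune
        N13 x:[38,43] y:[81/2,46] z:[26,37] -> miss, prune
      N25 x:[26,38] y:[79/2,91/2] z:[24,34] -> miss, prune
  N26 x:[7,42] y:[28,81/2] z:[22,61] -> hit [28,81/2], descend [1, 21]
    N1 x:[7,42] y:[31,81/2] z:[43,61] -> miss, prune
    N21 x:[9,41] y:[28,77/2] z:[22,40] -> hit [28,77/2], descend [14, 22]
      N14 x:[35,41] y:[28,77/2] z:[22,40] -> hit [35,77/2], descend [17, 20]
        N17 x:[36,41] y:[71/2,77/2] z:[30,34] -> miss, prune
        N20 x:[35,40] y:[28,71/2] z:[22,40] -> hit [35,71/2] leaf, test {P3@t=35, P13(miss)}
      N22 x:[9,35] y:[31,38] z:[23,35] -> hit [31,35], descend [23, 24]
        N23 x:[12,35] y:[31,36] z:[23,28] -> miss, prune
        N24 x:[9,14] y:[36,38] z:[31,35] -> miss, prune

21 AABB tests over nodes [0, 3, 4, 16, 15, 18, 19, 6, 11, 9, 13, 25, 26, 1, 21, 14, 17, 20, 22, 23, 24]; 2 leaves entered; closest P3.

== RESULT ==
21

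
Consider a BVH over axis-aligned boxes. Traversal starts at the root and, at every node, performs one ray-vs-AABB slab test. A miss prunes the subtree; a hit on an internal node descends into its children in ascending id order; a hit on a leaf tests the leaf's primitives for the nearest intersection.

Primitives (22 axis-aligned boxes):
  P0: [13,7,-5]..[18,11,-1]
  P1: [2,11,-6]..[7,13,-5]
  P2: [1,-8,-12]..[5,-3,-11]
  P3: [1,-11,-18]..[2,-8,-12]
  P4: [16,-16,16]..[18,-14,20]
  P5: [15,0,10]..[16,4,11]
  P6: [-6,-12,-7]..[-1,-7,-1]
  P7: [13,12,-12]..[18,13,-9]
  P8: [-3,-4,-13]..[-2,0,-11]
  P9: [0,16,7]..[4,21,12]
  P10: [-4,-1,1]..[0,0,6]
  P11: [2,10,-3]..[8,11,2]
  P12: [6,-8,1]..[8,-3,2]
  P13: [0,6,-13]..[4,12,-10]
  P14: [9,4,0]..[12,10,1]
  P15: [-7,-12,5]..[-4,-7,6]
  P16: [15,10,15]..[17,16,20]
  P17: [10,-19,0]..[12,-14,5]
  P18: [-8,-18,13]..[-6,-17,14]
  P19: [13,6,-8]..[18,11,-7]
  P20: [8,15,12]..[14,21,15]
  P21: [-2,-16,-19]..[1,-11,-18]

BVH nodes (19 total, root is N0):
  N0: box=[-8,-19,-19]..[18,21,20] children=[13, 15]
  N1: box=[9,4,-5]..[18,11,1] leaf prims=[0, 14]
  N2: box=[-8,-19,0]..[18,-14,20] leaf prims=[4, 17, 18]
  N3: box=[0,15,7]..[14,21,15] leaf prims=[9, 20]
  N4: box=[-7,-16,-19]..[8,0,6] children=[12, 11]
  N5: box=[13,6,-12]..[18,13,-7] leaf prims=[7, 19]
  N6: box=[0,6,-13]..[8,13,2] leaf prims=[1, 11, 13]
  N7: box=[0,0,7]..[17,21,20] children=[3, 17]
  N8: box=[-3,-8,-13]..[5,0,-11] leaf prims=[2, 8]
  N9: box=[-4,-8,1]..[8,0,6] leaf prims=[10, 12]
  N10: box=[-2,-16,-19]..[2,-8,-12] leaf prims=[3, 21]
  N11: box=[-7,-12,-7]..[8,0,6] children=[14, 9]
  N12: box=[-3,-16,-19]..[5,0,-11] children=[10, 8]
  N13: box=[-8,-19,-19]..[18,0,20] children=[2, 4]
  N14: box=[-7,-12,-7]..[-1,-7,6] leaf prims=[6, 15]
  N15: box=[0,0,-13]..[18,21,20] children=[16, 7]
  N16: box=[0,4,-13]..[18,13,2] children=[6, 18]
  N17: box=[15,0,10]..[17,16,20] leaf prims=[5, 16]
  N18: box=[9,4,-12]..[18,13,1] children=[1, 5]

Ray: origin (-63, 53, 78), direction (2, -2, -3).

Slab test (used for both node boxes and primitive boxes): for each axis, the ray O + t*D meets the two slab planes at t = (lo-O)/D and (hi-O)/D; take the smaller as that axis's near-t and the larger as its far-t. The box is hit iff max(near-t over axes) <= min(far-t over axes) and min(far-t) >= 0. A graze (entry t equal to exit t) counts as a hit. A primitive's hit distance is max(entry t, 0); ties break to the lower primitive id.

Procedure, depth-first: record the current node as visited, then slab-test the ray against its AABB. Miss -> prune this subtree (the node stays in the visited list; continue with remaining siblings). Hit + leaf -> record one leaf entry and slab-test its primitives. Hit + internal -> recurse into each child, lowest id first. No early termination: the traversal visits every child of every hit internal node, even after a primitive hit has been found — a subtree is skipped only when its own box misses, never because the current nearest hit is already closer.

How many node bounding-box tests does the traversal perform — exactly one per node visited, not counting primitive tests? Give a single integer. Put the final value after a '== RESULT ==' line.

Trace the traversal:
N0 x:[55/2,81/2] y:[16,36] z:[58/3,97/3] -> hit [55/2,97/3], descend [13, 15]
  N13 x:[55/2,81/2] y:[53/2,36] z:[58/3,97/3] -> hit [55/2,97/3], descend [2, 4]
    N2 x:[55/2,81/2] y:[67/2,36] z:[58/3,26] -> miss, prune
    N4 x:[28,71/2] y:[53/2,69/2] z:[24,97/3] -> hit [28,97/3], descend [11, 12]
      N11 x:[28,71/2] y:[53/2,65/2] z:[24,85/3] -> hit [28,85/3], descend [9, 14]
        N9 x:[59/2,71/2] y:[53/2,61/2] z:[24,77/3] -> miss, prune
        N14 x:[28,31] y:[30,65/2] z:[24,85/3] -> miss, prune
      N12 x:[30,34] y:[53/2,69/2] z:[89/3,97/3] -> hit [30,97/3], descend [8, 10]
        N8 x:[30,34] y:[53/2,61/2] z:[89/3,91/3] -> hit [30,91/3] leaf, test {P2(miss), P8(miss)}
        N10 x:[61/2,65/2] y:[61/2,69/2] z:[30,97/3] -> hit [61/2,97/3] leaf, test {P3@t=32, P21@t=32}
  N15 x:[63/2,81/2] y:[16,53/2] z:[58/3,91/3] -> miss, prune

Visited [0, 13, 2, 4, 11, 9, 14, 12, 8, 10, 15]. Tests: 11 box, 2 leaf. Nearest: P3.

== RESULT ==
11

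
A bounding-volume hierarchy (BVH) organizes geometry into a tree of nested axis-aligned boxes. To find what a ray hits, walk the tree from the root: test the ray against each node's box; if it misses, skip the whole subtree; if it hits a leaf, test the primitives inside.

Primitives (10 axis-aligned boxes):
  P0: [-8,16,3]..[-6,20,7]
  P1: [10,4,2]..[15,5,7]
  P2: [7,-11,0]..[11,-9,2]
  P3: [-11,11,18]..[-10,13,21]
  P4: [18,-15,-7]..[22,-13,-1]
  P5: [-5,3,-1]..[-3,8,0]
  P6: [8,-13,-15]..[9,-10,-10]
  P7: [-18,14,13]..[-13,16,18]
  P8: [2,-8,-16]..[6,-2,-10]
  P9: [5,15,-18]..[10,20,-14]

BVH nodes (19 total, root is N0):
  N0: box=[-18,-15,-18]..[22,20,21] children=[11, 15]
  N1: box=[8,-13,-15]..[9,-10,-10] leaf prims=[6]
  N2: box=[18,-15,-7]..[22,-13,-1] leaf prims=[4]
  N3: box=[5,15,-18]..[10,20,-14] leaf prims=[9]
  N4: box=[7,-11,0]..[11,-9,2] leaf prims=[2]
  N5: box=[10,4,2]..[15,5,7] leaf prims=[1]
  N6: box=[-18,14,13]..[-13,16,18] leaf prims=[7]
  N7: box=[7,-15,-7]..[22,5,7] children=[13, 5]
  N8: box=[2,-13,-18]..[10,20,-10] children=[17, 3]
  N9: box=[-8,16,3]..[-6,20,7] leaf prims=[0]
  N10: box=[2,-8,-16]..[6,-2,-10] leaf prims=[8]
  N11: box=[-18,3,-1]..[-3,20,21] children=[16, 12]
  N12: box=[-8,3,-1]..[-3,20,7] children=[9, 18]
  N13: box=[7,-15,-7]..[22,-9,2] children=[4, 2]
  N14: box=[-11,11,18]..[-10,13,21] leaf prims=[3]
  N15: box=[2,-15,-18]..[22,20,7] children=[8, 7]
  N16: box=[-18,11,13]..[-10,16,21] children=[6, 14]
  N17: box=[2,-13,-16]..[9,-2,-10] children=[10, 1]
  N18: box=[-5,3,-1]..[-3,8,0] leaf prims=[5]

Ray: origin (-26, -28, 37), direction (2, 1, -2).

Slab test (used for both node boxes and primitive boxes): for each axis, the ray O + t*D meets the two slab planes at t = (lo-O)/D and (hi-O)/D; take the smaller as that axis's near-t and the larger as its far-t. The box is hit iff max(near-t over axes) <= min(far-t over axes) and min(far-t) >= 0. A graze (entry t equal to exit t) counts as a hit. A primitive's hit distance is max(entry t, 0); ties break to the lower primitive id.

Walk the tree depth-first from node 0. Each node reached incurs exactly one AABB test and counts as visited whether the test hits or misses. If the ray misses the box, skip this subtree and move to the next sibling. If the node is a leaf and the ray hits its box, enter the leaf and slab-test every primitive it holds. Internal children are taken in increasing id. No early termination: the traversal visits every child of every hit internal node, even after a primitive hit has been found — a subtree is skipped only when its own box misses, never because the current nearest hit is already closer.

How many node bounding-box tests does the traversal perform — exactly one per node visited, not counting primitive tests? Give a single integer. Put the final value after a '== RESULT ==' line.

Walk:
N0 x:[4,24] y:[13,48] z:[8,55/2] -> hit [13,24], descend [11, 15]
  N11 x:[4,23/2] y:[31,48] z:[8,19] -> miss, prune
  N15 x:[14,24] y:[13,48] z:[15,55/2] -> hit [15,24], descend [7, 8]
    N7 x:[33/2,24] y:[13,33] z:[15,22] -> hit [33/2,22], descend [5, 13]
      N5 x:[18,41/2] y:[32,33] z:[15,35/2] -> miss, prune
      N13 x:[33/2,24] y:[13,19] z:[35/2,22] -> hit [35/2,19], descend [2, 4]
        N2 x:[22,24] y:[13,15] z:[19,22] -> miss, prune
        N4 x:[33/2,37/2] y:[17,19] z:[35/2,37/2] -> hit [35/2,37/2] leaf, test {P2@t=35/2}
    N8 x:[14,18] y:[15,48] z:[47/2,55/2] -> miss, prune

Summary -> nodes [0, 11, 15, 7, 5, 13, 2, 4, 8]; box-tests=9; leaf-entries=1; first=P2

== RESULT ==
9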